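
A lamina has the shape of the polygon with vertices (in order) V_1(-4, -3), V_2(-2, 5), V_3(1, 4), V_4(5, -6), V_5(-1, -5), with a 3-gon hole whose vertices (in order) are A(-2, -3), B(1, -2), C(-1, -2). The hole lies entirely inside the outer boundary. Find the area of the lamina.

Outer boundary:
Apply the surveyor's formula: 2A = Σ (x_i·y_{i+1} − x_{i+1}·y_i), indices taken mod 5.
Σ = (-26) + (-13) + (-26) + (-31) + (-17) = -113
Area = |Σ|/2 = 56.5.
Hole:
Apply Gauss's area formula: 2A = Σ (x_i·y_{i+1} − x_{i+1}·y_i), indices taken mod 3.
Σ = (7) + (-4) + (-1) = 2
Area = |Σ|/2 = 1.
Net area = 56.5 − 1 = 55.5.

55.5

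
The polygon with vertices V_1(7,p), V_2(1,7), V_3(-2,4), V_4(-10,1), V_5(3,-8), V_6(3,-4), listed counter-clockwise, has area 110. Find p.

-1

Write out the shoelace sum; only the two edges meeting at V_1 involve p:
2·Area = [(3·p − 7·(-4)) + (7·7 − 1·p)] + 145
       = 2·p + 222 = 220
⇒ p = -1.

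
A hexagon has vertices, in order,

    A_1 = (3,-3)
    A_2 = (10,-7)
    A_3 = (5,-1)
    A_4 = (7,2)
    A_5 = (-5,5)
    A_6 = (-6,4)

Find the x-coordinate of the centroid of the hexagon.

47/24

Apply Gauss's area formula. First the cross-terms c_i = x_i·y_{i+1} − x_{i+1}·y_i:
  9, 25, 17, 45, 10, 6  ⇒  2A = 112, A = 56.
Then Σ (x_i + x_{i+1})·c_i = 658, so x̄ = 658 / (6·56) = 47/24.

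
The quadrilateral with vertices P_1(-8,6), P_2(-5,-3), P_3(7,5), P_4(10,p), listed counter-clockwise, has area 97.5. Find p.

The doubled signed area Σ (x_i y_{i+1} − x_{i+1} y_i) is linear in p.
With p=0 it equals 60; the coefficient of p is 15 (from the two edges through P_4).
So 15·p + 60 = 2·97.5 = 195 ⇒ p = 9.

9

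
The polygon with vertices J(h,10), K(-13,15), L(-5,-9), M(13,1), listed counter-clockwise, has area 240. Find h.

-6

The doubled signed area Σ (x_i y_{i+1} − x_{i+1} y_i) is linear in h.
With h=0 it equals 564; the coefficient of h is 14 (from the two edges through J).
So 14·h + 564 = 2·240 = 480 ⇒ h = -6.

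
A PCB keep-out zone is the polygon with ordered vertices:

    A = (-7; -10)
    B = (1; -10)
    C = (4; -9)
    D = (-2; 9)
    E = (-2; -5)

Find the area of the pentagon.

Apply the shoelace formula: 2A = Σ (x_i·y_{i+1} − x_{i+1}·y_i), indices taken mod 5.
Cross-terms: 80, 31, 18, 28, -15  ⇒  Σ = 142
Area = |Σ|/2 = 71.

71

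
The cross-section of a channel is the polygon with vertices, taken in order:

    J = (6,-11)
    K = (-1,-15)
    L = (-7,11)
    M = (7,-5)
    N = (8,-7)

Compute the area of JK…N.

J→K: (6)(-15) − (-1)(-11) = -101
K→L: (-1)(11) − (-7)(-15) = -116
L→M: (-7)(-5) − (7)(11) = -42
M→N: (7)(-7) − (8)(-5) = -9
N→J: (8)(-11) − (6)(-7) = -46
Σ = -314
Area = |Σ|/2 = 157.

157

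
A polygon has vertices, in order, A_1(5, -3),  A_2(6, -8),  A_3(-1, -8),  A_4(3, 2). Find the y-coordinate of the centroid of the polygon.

-41/9

Apply the shoelace formula. First the cross-terms c_i = x_i·y_{i+1} − x_{i+1}·y_i:
  -22, -56, 22, -19  ⇒  2A = -75, A = -37.5.
Then Σ (y_i + y_{i+1})·c_i = 1025, so ȳ = 1025 / (6·(-37.5)) = -41/9.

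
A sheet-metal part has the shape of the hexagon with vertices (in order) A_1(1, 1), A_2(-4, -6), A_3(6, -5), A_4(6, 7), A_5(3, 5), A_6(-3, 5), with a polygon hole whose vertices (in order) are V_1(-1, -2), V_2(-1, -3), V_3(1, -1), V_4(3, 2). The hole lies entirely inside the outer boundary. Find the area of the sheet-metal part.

75.5

Outer boundary:
Σ = (-2) + (56) + (72) + (9) + (30) + (-8) = 157
Area = |Σ|/2 = 78.5.
Hole:
Σ = (1) + (4) + (5) + (-4) = 6
Area = |Σ|/2 = 3.
Net area = 78.5 − 3 = 75.5.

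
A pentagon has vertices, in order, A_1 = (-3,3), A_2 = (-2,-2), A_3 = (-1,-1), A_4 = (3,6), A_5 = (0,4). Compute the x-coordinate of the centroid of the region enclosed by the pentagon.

Apply the shoelace (surveyor's) formula. First the cross-terms c_i = x_i·y_{i+1} − x_{i+1}·y_i:
  12, 0, -3, 12, 12  ⇒  2A = 33, A = 16.5.
Then Σ (x_i + x_{i+1})·c_i = -66, so x̄ = -66 / (6·16.5) = -2/3.

-2/3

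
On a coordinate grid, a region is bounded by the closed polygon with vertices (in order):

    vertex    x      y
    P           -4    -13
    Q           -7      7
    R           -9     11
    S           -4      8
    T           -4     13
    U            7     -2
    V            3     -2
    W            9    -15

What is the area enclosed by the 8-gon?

238

Apply Gauss's area formula: 2A = Σ (x_i·y_{i+1} − x_{i+1}·y_i), indices taken mod 8.
Σ = (-119) + (-14) + (-28) + (-20) + (-83) + (-8) + (-27) + (-177) = -476
Area = |Σ|/2 = 238.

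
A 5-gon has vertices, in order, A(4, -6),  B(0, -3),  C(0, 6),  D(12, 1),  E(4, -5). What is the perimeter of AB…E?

38

|AB| = √((-4)² + (3)²) = √25 = 5
|BC| = √((0)² + (9)²) = √81 = 9
|CD| = √((12)² + (-5)²) = √169 = 13
|DE| = √((-8)² + (-6)²) = √100 = 10
|EA| = √((0)² + (-1)²) = √1 = 1
Perimeter = 5 + 9 + 13 + 10 + 1 = 38.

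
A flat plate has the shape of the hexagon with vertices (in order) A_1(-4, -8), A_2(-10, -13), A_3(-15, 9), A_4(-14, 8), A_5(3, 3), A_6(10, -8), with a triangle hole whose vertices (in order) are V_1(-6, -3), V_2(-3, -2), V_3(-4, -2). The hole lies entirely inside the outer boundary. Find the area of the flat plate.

269

Outer boundary:
Apply Gauss's area formula: 2A = Σ (x_i·y_{i+1} − x_{i+1}·y_i), indices taken mod 6.
Σ = (-28) + (-285) + (6) + (-66) + (-54) + (-112) = -539
Area = |Σ|/2 = 269.5.
Hole:
Σ = (3) + (-2) + (0) = 1
Area = |Σ|/2 = 0.5.
Net area = 269.5 − 0.5 = 269.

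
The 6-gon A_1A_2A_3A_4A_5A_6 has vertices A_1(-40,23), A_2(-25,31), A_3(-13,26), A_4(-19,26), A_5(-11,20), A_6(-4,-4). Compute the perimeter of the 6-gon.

116

|A_1A_2| = √((15)² + (8)²) = √289 = 17
|A_2A_3| = √((12)² + (-5)²) = √169 = 13
|A_3A_4| = √((-6)² + (0)²) = √36 = 6
|A_4A_5| = √((8)² + (-6)²) = √100 = 10
|A_5A_6| = √((7)² + (-24)²) = √625 = 25
|A_6A_1| = √((-36)² + (27)²) = √2025 = 45
Perimeter = 17 + 13 + 6 + 10 + 25 + 45 = 116.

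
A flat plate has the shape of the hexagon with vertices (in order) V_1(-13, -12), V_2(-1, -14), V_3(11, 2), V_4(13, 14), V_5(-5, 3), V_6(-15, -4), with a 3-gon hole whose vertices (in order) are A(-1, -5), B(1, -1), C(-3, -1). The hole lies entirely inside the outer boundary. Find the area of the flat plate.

368

Outer boundary:
Apply the shoelace (surveyor's) formula: 2A = Σ (x_i·y_{i+1} − x_{i+1}·y_i), indices taken mod 6.
V_1→V_2: (-13)(-14) − (-1)(-12) = 170
V_2→V_3: (-1)(2) − (11)(-14) = 152
V_3→V_4: (11)(14) − (13)(2) = 128
V_4→V_5: (13)(3) − (-5)(14) = 109
V_5→V_6: (-5)(-4) − (-15)(3) = 65
V_6→V_1: (-15)(-12) − (-13)(-4) = 128
Σ = 752
Area = |Σ|/2 = 376.
Hole:
Apply the surveyor's formula: 2A = Σ (x_i·y_{i+1} − x_{i+1}·y_i), indices taken mod 3.
Σ = (6) + (-4) + (14) = 16
Area = |Σ|/2 = 8.
Net area = 376 − 8 = 368.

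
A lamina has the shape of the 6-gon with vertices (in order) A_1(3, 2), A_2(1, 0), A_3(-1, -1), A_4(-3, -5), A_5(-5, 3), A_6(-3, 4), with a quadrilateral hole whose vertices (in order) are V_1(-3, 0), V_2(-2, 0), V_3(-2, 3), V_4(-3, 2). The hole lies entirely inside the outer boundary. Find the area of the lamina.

29.5

Outer boundary:
Apply Gauss's area formula: 2A = Σ (x_i·y_{i+1} − x_{i+1}·y_i), indices taken mod 6.
A_1→A_2: (3)(0) − (1)(2) = -2
A_2→A_3: (1)(-1) − (-1)(0) = -1
A_3→A_4: (-1)(-5) − (-3)(-1) = 2
A_4→A_5: (-3)(3) − (-5)(-5) = -34
A_5→A_6: (-5)(4) − (-3)(3) = -11
A_6→A_1: (-3)(2) − (3)(4) = -18
Σ = -64
Area = |Σ|/2 = 32.
Hole:
Apply the shoelace formula: 2A = Σ (x_i·y_{i+1} − x_{i+1}·y_i), indices taken mod 4.
Σ = (0) + (-6) + (5) + (6) = 5
Area = |Σ|/2 = 2.5.
Net area = 32 − 2.5 = 29.5.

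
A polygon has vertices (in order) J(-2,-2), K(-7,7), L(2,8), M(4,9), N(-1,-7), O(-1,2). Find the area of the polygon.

Apply the shoelace formula: 2A = Σ (x_i·y_{i+1} − x_{i+1}·y_i), indices taken mod 6.
Σ = (-28) + (-70) + (-14) + (-19) + (-9) + (6) = -134
Area = |Σ|/2 = 67.

67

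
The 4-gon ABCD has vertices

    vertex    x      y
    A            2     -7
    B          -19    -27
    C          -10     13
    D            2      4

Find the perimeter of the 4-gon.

96

|AB| = √((-21)² + (-20)²) = √841 = 29
|BC| = √((9)² + (40)²) = √1681 = 41
|CD| = √((12)² + (-9)²) = √225 = 15
|DA| = √((0)² + (-11)²) = √121 = 11
Perimeter = 29 + 41 + 15 + 11 = 96.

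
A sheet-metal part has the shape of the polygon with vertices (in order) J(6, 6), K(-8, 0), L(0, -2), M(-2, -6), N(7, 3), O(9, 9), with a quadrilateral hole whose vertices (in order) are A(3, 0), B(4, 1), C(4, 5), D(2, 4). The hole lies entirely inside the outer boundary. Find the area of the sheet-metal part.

59.5

Outer boundary:
J→K: (6)(0) − (-8)(6) = 48
K→L: (-8)(-2) − (0)(0) = 16
L→M: (0)(-6) − (-2)(-2) = -4
M→N: (-2)(3) − (7)(-6) = 36
N→O: (7)(9) − (9)(3) = 36
O→J: (9)(6) − (6)(9) = 0
Σ = 132
Area = |Σ|/2 = 66.
Hole:
Apply Gauss's area formula: 2A = Σ (x_i·y_{i+1} − x_{i+1}·y_i), indices taken mod 4.
Cross-terms: 3, 16, 6, -12  ⇒  Σ = 13
Area = |Σ|/2 = 6.5.
Net area = 66 − 6.5 = 59.5.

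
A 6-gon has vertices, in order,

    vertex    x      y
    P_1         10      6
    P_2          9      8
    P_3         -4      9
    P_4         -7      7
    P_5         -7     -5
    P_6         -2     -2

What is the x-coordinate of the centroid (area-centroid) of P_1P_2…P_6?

Apply the shoelace formula. First the cross-terms c_i = x_i·y_{i+1} − x_{i+1}·y_i:
  26, 113, 35, 84, 4, 8  ⇒  2A = 270, A = 135.
Then Σ (x_i + x_{i+1})·c_i = -474, so x̄ = -474 / (6·135) = -79/135.

-79/135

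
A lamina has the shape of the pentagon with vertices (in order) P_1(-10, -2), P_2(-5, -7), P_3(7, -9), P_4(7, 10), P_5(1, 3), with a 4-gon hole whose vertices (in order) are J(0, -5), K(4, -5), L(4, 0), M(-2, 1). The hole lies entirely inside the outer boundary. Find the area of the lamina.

Outer boundary:
Apply Gauss's area formula: 2A = Σ (x_i·y_{i+1} − x_{i+1}·y_i), indices taken mod 5.
P_1→P_2: (-10)(-7) − (-5)(-2) = 60
P_2→P_3: (-5)(-9) − (7)(-7) = 94
P_3→P_4: (7)(10) − (7)(-9) = 133
P_4→P_5: (7)(3) − (1)(10) = 11
P_5→P_1: (1)(-2) − (-10)(3) = 28
Σ = 326
Area = |Σ|/2 = 163.
Hole:
Σ = (20) + (20) + (4) + (10) = 54
Area = |Σ|/2 = 27.
Net area = 163 − 27 = 136.

136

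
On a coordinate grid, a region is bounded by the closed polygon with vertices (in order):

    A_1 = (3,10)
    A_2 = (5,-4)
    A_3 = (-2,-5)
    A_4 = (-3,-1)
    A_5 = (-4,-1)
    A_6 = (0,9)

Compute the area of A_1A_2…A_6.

86

Cross-terms: -62, -33, -13, -1, -36, -27  ⇒  Σ = -172
Area = |Σ|/2 = 86.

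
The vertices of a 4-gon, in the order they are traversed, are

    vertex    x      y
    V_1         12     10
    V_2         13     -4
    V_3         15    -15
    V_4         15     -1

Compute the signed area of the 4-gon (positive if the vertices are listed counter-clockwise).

29.5

Apply the shoelace (surveyor's) formula: 2A = Σ (x_i·y_{i+1} − x_{i+1}·y_i), indices taken mod 4.
V_1→V_2: (12)(-4) − (13)(10) = -178
V_2→V_3: (13)(-15) − (15)(-4) = -135
V_3→V_4: (15)(-1) − (15)(-15) = 210
V_4→V_1: (15)(10) − (12)(-1) = 162
Σ = 59
Signed area = Σ/2 = 29.5 (positive ⇒ counter-clockwise traversal).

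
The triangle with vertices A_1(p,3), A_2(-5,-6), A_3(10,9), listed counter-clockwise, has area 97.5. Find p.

-9

The doubled signed area Σ (x_i y_{i+1} − x_{i+1} y_i) is linear in p.
With p=0 it equals 60; the coefficient of p is -15 (from the two edges through A_1).
So -15·p + 60 = 2·97.5 = 195 ⇒ p = -9.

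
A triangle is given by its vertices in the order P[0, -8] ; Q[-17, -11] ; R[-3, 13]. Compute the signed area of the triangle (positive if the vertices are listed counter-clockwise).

Apply Gauss's area formula: 2A = Σ (x_i·y_{i+1} − x_{i+1}·y_i), indices taken mod 3.
P→Q: (0)(-11) − (-17)(-8) = -136
Q→R: (-17)(13) − (-3)(-11) = -254
R→P: (-3)(-8) − (0)(13) = 24
Σ = -366
Signed area = Σ/2 = -183 (negative ⇒ clockwise traversal).

-183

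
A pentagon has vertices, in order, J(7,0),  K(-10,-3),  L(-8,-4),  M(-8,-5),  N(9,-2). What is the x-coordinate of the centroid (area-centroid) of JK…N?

-34/117

Apply Gauss's area formula. First the cross-terms c_i = x_i·y_{i+1} − x_{i+1}·y_i:
  -21, 16, 8, 61, 14  ⇒  2A = 78, A = 39.
Then Σ (x_i + x_{i+1})·c_i = -68, so x̄ = -68 / (6·39) = -34/117.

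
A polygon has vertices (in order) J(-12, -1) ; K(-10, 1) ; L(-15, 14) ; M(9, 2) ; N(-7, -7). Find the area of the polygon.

Σ = (-22) + (-125) + (-156) + (-49) + (-77) = -429
Area = |Σ|/2 = 214.5.

214.5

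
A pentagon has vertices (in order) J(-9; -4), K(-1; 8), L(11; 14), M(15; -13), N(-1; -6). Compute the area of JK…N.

342

Σ = (-76) + (-102) + (-353) + (-103) + (-50) = -684
Area = |Σ|/2 = 342.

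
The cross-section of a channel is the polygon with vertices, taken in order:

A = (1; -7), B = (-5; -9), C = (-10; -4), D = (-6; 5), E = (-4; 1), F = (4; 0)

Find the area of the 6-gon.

Σ = (-44) + (-70) + (-74) + (14) + (-4) + (-28) = -206
Area = |Σ|/2 = 103.

103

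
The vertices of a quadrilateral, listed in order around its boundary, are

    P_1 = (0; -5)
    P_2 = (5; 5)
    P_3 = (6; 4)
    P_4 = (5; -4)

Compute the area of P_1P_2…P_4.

27

Apply Gauss's area formula: 2A = Σ (x_i·y_{i+1} − x_{i+1}·y_i), indices taken mod 4.
Σ = (25) + (-10) + (-44) + (-25) = -54
Area = |Σ|/2 = 27.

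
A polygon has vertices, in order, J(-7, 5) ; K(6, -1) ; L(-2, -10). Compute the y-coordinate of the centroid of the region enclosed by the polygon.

-2

Apply Gauss's area formula. First the cross-terms c_i = x_i·y_{i+1} − x_{i+1}·y_i:
  -23, -62, -80  ⇒  2A = -165, A = -82.5.
Then Σ (y_i + y_{i+1})·c_i = 990, so ȳ = 990 / (6·(-82.5)) = -2.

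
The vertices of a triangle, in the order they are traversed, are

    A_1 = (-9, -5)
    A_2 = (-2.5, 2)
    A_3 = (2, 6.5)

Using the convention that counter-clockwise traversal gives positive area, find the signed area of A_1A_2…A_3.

-1.125

Apply the shoelace formula: 2A = Σ (x_i·y_{i+1} − x_{i+1}·y_i), indices taken mod 3.
A_1→A_2: (-9)(2) − (-2.5)(-5) = -30.5
A_2→A_3: (-2.5)(6.5) − (2)(2) = -20.25
A_3→A_1: (2)(-5) − (-9)(6.5) = 48.5
Σ = -2.25
Signed area = Σ/2 = -1.125 (negative ⇒ clockwise traversal).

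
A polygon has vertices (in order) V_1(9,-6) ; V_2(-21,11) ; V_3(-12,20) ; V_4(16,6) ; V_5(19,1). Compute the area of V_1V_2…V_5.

464

Σ = (-27) + (-288) + (-392) + (-98) + (-123) = -928
Area = |Σ|/2 = 464.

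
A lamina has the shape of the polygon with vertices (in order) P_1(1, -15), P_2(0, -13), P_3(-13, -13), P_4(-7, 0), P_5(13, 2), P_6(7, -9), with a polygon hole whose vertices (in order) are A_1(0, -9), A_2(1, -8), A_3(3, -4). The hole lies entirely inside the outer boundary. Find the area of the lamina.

Outer boundary:
P_1→P_2: (1)(-13) − (0)(-15) = -13
P_2→P_3: (0)(-13) − (-13)(-13) = -169
P_3→P_4: (-13)(0) − (-7)(-13) = -91
P_4→P_5: (-7)(2) − (13)(0) = -14
P_5→P_6: (13)(-9) − (7)(2) = -131
P_6→P_1: (7)(-15) − (1)(-9) = -96
Σ = -514
Area = |Σ|/2 = 257.
Hole:
A_1→A_2: (0)(-8) − (1)(-9) = 9
A_2→A_3: (1)(-4) − (3)(-8) = 20
A_3→A_1: (3)(-9) − (0)(-4) = -27
Σ = 2
Area = |Σ|/2 = 1.
Net area = 257 − 1 = 256.

256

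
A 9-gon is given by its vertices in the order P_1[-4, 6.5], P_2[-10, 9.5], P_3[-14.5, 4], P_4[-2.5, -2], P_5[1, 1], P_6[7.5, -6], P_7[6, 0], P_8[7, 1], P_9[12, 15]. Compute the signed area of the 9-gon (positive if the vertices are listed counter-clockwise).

211.375

Cross-terms: 27, 97.75, 39, -0.5, -13.5, 36, 6, 93, 138  ⇒  Σ = 422.75
Signed area = Σ/2 = 211.375 (positive ⇒ counter-clockwise traversal).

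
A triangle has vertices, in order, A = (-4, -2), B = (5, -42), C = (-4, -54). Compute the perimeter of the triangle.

|AB| = √((9)² + (-40)²) = √1681 = 41
|BC| = √((-9)² + (-12)²) = √225 = 15
|CA| = √((0)² + (52)²) = √2704 = 52
Perimeter = 41 + 15 + 52 = 108.

108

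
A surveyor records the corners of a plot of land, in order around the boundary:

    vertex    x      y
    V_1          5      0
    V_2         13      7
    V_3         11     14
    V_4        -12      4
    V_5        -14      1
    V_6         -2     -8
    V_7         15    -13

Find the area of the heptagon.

Cross-terms: 35, 105, 212, 44, 114, 146, 65  ⇒  Σ = 721
Area = |Σ|/2 = 360.5.

360.5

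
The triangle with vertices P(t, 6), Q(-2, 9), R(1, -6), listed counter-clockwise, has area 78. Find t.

The doubled signed area Σ (x_i y_{i+1} − x_{i+1} y_i) is linear in t.
With t=0 it equals 21; the coefficient of t is 15 (from the two edges through P).
So 15·t + 21 = 2·78 = 156 ⇒ t = 9.

9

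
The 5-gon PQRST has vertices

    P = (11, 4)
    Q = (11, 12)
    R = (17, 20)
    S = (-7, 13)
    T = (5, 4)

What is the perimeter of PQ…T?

64

|PQ| = √((0)² + (8)²) = √64 = 8
|QR| = √((6)² + (8)²) = √100 = 10
|RS| = √((-24)² + (-7)²) = √625 = 25
|ST| = √((12)² + (-9)²) = √225 = 15
|TP| = √((6)² + (0)²) = √36 = 6
Perimeter = 8 + 10 + 25 + 15 + 6 = 64.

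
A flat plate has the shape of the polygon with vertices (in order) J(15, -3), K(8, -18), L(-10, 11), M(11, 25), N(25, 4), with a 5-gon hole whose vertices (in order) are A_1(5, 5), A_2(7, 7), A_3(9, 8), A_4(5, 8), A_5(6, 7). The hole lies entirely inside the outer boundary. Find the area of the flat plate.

Outer boundary:
Apply the surveyor's formula: 2A = Σ (x_i·y_{i+1} − x_{i+1}·y_i), indices taken mod 5.
Cross-terms: -246, -92, -371, -581, -135  ⇒  Σ = -1425
Area = |Σ|/2 = 712.5.
Hole:
Apply the surveyor's formula: 2A = Σ (x_i·y_{i+1} − x_{i+1}·y_i), indices taken mod 5.
Σ = (0) + (-7) + (32) + (-13) + (-5) = 7
Area = |Σ|/2 = 3.5.
Net area = 712.5 − 3.5 = 709.

709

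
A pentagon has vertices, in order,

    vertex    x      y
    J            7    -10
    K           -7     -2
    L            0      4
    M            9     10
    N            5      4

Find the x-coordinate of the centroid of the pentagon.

1.75

Apply the shoelace (surveyor's) formula. First the cross-terms c_i = x_i·y_{i+1} − x_{i+1}·y_i:
  -84, -28, -36, -14, -78  ⇒  2A = -240, A = -120.
Then Σ (x_i + x_{i+1})·c_i = -1260, so x̄ = -1260 / (6·(-120)) = 1.75.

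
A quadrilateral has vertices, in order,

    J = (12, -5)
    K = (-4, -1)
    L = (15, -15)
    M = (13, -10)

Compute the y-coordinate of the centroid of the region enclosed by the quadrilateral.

Apply the surveyor's formula. First the cross-terms c_i = x_i·y_{i+1} − x_{i+1}·y_i:
  -32, 75, 45, 55  ⇒  2A = 143, A = 71.5.
Then Σ (y_i + y_{i+1})·c_i = -2958, so ȳ = -2958 / (6·71.5) = -986/143.

-986/143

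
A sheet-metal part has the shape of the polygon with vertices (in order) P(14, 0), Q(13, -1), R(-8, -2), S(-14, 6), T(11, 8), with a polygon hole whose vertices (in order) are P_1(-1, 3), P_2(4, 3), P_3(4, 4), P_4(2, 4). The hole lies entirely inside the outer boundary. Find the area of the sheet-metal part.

Outer boundary:
Σ = (-14) + (-34) + (-76) + (-178) + (-112) = -414
Area = |Σ|/2 = 207.
Hole:
P_1→P_2: (-1)(3) − (4)(3) = -15
P_2→P_3: (4)(4) − (4)(3) = 4
P_3→P_4: (4)(4) − (2)(4) = 8
P_4→P_1: (2)(3) − (-1)(4) = 10
Σ = 7
Area = |Σ|/2 = 3.5.
Net area = 207 − 3.5 = 203.5.

203.5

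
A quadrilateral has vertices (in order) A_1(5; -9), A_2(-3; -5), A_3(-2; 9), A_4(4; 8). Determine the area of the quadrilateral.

Cross-terms: -52, -37, -52, -76  ⇒  Σ = -217
Area = |Σ|/2 = 108.5.

108.5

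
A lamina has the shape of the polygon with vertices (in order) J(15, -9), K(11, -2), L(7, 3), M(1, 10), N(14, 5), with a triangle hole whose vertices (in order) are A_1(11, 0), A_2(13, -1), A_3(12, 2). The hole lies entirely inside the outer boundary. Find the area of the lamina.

Outer boundary:
Cross-terms: 69, 47, 67, -135, -201  ⇒  Σ = -153
Area = |Σ|/2 = 76.5.
Hole:
A_1→A_2: (11)(-1) − (13)(0) = -11
A_2→A_3: (13)(2) − (12)(-1) = 38
A_3→A_1: (12)(0) − (11)(2) = -22
Σ = 5
Area = |Σ|/2 = 2.5.
Net area = 76.5 − 2.5 = 74.

74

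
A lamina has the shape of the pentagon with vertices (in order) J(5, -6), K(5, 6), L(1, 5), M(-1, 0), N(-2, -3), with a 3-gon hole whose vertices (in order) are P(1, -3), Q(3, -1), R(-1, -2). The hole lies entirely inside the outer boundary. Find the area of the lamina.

54

Outer boundary:
Apply Gauss's area formula: 2A = Σ (x_i·y_{i+1} − x_{i+1}·y_i), indices taken mod 5.
J→K: (5)(6) − (5)(-6) = 60
K→L: (5)(5) − (1)(6) = 19
L→M: (1)(0) − (-1)(5) = 5
M→N: (-1)(-3) − (-2)(0) = 3
N→J: (-2)(-6) − (5)(-3) = 27
Σ = 114
Area = |Σ|/2 = 57.
Hole:
Σ = (8) + (-7) + (5) = 6
Area = |Σ|/2 = 3.
Net area = 57 − 3 = 54.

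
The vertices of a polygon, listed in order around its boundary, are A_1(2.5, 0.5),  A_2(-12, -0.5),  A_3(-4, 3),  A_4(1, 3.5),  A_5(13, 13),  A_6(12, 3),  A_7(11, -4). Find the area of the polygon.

Apply Gauss's area formula: 2A = Σ (x_i·y_{i+1} − x_{i+1}·y_i), indices taken mod 7.
A_1→A_2: (2.5)(-0.5) − (-12)(0.5) = 4.75
A_2→A_3: (-12)(3) − (-4)(-0.5) = -38
A_3→A_4: (-4)(3.5) − (1)(3) = -17
A_4→A_5: (1)(13) − (13)(3.5) = -32.5
A_5→A_6: (13)(3) − (12)(13) = -117
A_6→A_7: (12)(-4) − (11)(3) = -81
A_7→A_1: (11)(0.5) − (2.5)(-4) = 15.5
Σ = -265.25
Area = |Σ|/2 = 132.625.

132.625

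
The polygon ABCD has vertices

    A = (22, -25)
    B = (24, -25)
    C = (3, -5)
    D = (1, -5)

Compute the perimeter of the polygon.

|AB| = √((2)² + (0)²) = √4 = 2
|BC| = √((-21)² + (20)²) = √841 = 29
|CD| = √((-2)² + (0)²) = √4 = 2
|DA| = √((21)² + (-20)²) = √841 = 29
Perimeter = 2 + 29 + 2 + 29 = 62.

62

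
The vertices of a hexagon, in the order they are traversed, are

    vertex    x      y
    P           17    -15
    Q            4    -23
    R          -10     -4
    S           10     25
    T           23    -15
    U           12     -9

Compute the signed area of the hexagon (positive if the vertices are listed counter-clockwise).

Apply the shoelace formula: 2A = Σ (x_i·y_{i+1} − x_{i+1}·y_i), indices taken mod 6.
Cross-terms: -331, -246, -210, -725, -27, -27  ⇒  Σ = -1566
Signed area = Σ/2 = -783 (negative ⇒ clockwise traversal).

-783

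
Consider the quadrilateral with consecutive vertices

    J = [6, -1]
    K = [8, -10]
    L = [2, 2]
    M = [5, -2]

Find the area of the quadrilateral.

11.5

Σ = (-52) + (36) + (-14) + (7) = -23
Area = |Σ|/2 = 11.5.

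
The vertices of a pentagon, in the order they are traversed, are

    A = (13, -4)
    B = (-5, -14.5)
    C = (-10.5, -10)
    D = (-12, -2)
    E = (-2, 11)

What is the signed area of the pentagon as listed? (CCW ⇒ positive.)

-340.375

A→B: (13)(-14.5) − (-5)(-4) = -208.5
B→C: (-5)(-10) − (-10.5)(-14.5) = -102.25
C→D: (-10.5)(-2) − (-12)(-10) = -99
D→E: (-12)(11) − (-2)(-2) = -136
E→A: (-2)(-4) − (13)(11) = -135
Σ = -680.75
Signed area = Σ/2 = -340.375 (negative ⇒ clockwise traversal).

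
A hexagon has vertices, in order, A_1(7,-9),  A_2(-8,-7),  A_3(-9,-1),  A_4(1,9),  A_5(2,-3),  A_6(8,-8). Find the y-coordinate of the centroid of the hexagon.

-598/285

Apply Gauss's area formula. First the cross-terms c_i = x_i·y_{i+1} − x_{i+1}·y_i:
  -121, -55, -80, -21, 8, -16  ⇒  2A = -285, A = -142.5.
Then Σ (y_i + y_{i+1})·c_i = 1794, so ȳ = 1794 / (6·(-142.5)) = -598/285.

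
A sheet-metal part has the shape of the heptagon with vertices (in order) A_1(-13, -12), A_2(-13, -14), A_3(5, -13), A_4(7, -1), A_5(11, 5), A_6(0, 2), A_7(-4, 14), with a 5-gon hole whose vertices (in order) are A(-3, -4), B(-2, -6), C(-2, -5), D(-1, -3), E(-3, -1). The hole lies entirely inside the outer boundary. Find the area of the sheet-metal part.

Outer boundary:
Apply the surveyor's formula: 2A = Σ (x_i·y_{i+1} − x_{i+1}·y_i), indices taken mod 7.
Σ = (26) + (239) + (86) + (46) + (22) + (8) + (230) = 657
Area = |Σ|/2 = 328.5.
Hole:
Σ = (10) + (-2) + (1) + (-8) + (9) = 10
Area = |Σ|/2 = 5.
Net area = 328.5 − 5 = 323.5.

323.5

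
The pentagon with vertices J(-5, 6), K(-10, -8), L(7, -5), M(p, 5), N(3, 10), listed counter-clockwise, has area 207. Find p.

8

The doubled signed area Σ (x_i y_{i+1} − x_{i+1} y_i) is linear in p.
With p=0 it equals 294; the coefficient of p is 15 (from the two edges through M).
So 15·p + 294 = 2·207 = 414 ⇒ p = 8.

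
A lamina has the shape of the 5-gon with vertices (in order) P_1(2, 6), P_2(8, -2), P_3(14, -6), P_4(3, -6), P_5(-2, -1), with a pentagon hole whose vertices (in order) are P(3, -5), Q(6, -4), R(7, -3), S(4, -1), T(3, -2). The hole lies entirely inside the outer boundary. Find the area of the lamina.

Outer boundary:
Apply Gauss's area formula: 2A = Σ (x_i·y_{i+1} − x_{i+1}·y_i), indices taken mod 5.
Cross-terms: -52, -20, -66, -15, -10  ⇒  Σ = -163
Area = |Σ|/2 = 81.5.
Hole:
Apply the surveyor's formula: 2A = Σ (x_i·y_{i+1} − x_{i+1}·y_i), indices taken mod 5.
P→Q: (3)(-4) − (6)(-5) = 18
Q→R: (6)(-3) − (7)(-4) = 10
R→S: (7)(-1) − (4)(-3) = 5
S→T: (4)(-2) − (3)(-1) = -5
T→P: (3)(-5) − (3)(-2) = -9
Σ = 19
Area = |Σ|/2 = 9.5.
Net area = 81.5 − 9.5 = 72.

72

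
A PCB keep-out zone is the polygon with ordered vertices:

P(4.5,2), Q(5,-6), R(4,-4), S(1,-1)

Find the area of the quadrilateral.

Apply the shoelace (surveyor's) formula: 2A = Σ (x_i·y_{i+1} − x_{i+1}·y_i), indices taken mod 4.
Σ = (-37) + (4) + (0) + (6.5) = -26.5
Area = |Σ|/2 = 13.25.

13.25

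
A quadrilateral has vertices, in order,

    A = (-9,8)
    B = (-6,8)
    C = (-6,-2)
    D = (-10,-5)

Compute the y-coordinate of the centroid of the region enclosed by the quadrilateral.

469/237

Apply the shoelace formula. First the cross-terms c_i = x_i·y_{i+1} − x_{i+1}·y_i:
  -24, 60, 10, -125  ⇒  2A = -79, A = -39.5.
Then Σ (y_i + y_{i+1})·c_i = -469, so ȳ = -469 / (6·(-39.5)) = 469/237.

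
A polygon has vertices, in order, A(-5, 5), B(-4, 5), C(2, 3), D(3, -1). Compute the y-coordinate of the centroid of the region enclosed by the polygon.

Apply Gauss's area formula. First the cross-terms c_i = x_i·y_{i+1} − x_{i+1}·y_i:
  -5, -22, -11, 10  ⇒  2A = -28, A = -14.
Then Σ (y_i + y_{i+1})·c_i = -208, so ȳ = -208 / (6·(-14)) = 52/21.

52/21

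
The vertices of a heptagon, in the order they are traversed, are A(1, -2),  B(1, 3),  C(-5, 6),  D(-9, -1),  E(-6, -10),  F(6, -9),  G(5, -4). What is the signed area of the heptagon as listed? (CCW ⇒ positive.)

Apply the surveyor's formula: 2A = Σ (x_i·y_{i+1} − x_{i+1}·y_i), indices taken mod 7.
Cross-terms: 5, 21, 59, 84, 114, 21, -6  ⇒  Σ = 298
Signed area = Σ/2 = 149 (positive ⇒ counter-clockwise traversal).

149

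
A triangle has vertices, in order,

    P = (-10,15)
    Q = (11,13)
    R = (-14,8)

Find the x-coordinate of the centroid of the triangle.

Apply the shoelace formula. First the cross-terms c_i = x_i·y_{i+1} − x_{i+1}·y_i:
  -295, 270, -130  ⇒  2A = -155, A = -77.5.
Then Σ (x_i + x_{i+1})·c_i = 2015, so x̄ = 2015 / (6·(-77.5)) = -13/3.

-13/3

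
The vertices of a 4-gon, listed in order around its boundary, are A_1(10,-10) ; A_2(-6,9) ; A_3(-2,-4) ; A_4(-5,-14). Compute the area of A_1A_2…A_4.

135

Cross-terms: 30, 42, 8, 190  ⇒  Σ = 270
Area = |Σ|/2 = 135.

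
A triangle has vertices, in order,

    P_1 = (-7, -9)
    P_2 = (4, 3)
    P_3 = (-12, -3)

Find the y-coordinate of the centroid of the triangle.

Apply the surveyor's formula. First the cross-terms c_i = x_i·y_{i+1} − x_{i+1}·y_i:
  15, 24, 87  ⇒  2A = 126, A = 63.
Then Σ (y_i + y_{i+1})·c_i = -1134, so ȳ = -1134 / (6·63) = -3.

-3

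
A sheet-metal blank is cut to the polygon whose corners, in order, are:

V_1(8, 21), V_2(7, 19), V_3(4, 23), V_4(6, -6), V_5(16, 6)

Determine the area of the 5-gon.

174

Apply the surveyor's formula: 2A = Σ (x_i·y_{i+1} − x_{i+1}·y_i), indices taken mod 5.
V_1→V_2: (8)(19) − (7)(21) = 5
V_2→V_3: (7)(23) − (4)(19) = 85
V_3→V_4: (4)(-6) − (6)(23) = -162
V_4→V_5: (6)(6) − (16)(-6) = 132
V_5→V_1: (16)(21) − (8)(6) = 288
Σ = 348
Area = |Σ|/2 = 174.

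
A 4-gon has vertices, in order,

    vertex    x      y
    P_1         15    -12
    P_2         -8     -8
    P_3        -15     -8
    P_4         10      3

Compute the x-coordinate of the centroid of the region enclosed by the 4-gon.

754/201

Apply the surveyor's formula. First the cross-terms c_i = x_i·y_{i+1} − x_{i+1}·y_i:
  -216, -56, 35, -165  ⇒  2A = -402, A = -201.
Then Σ (x_i + x_{i+1})·c_i = -4524, so x̄ = -4524 / (6·(-201)) = 754/201.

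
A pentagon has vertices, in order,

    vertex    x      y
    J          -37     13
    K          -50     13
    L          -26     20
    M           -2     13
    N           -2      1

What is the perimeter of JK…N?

112

|JK| = √((-13)² + (0)²) = √169 = 13
|KL| = √((24)² + (7)²) = √625 = 25
|LM| = √((24)² + (-7)²) = √625 = 25
|MN| = √((0)² + (-12)²) = √144 = 12
|NJ| = √((-35)² + (12)²) = √1369 = 37
Perimeter = 13 + 25 + 25 + 12 + 37 = 112.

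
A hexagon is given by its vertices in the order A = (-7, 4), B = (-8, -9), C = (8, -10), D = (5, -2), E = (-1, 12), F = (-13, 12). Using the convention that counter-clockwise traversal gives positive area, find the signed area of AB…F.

Σ = (95) + (152) + (34) + (58) + (144) + (32) = 515
Signed area = Σ/2 = 257.5 (positive ⇒ counter-clockwise traversal).

257.5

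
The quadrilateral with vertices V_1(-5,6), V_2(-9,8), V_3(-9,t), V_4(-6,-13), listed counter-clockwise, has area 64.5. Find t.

Write out the shoelace sum; only the two edges meeting at V_3 involve t:
2·Area = [((-9)·t − (-9)·8) + ((-9)·(-13) − (-6)·t)] + -87
       = -3·t + 102 = 129
⇒ t = -9.

-9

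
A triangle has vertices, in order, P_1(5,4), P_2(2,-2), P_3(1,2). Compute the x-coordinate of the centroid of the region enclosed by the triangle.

Apply the shoelace formula. First the cross-terms c_i = x_i·y_{i+1} − x_{i+1}·y_i:
  -18, 6, -6  ⇒  2A = -18, A = -9.
Then Σ (x_i + x_{i+1})·c_i = -144, so x̄ = -144 / (6·(-9)) = 8/3.

8/3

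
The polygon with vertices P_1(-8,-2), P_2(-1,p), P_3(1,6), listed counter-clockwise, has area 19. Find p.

The doubled signed area Σ (x_i y_{i+1} − x_{i+1} y_i) is linear in p.
With p=0 it equals 38; the coefficient of p is -9 (from the two edges through P_2).
So -9·p + 38 = 2·19 = 38 ⇒ p = 0.

0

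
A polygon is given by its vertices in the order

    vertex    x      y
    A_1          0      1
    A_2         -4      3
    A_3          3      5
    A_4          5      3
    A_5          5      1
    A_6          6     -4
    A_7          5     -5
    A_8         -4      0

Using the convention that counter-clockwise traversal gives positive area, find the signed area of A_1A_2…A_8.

Apply the shoelace formula: 2A = Σ (x_i·y_{i+1} − x_{i+1}·y_i), indices taken mod 8.
A_1→A_2: (0)(3) − (-4)(1) = 4
A_2→A_3: (-4)(5) − (3)(3) = -29
A_3→A_4: (3)(3) − (5)(5) = -16
A_4→A_5: (5)(1) − (5)(3) = -10
A_5→A_6: (5)(-4) − (6)(1) = -26
A_6→A_7: (6)(-5) − (5)(-4) = -10
A_7→A_8: (5)(0) − (-4)(-5) = -20
A_8→A_1: (-4)(1) − (0)(0) = -4
Σ = -111
Signed area = Σ/2 = -55.5 (negative ⇒ clockwise traversal).

-55.5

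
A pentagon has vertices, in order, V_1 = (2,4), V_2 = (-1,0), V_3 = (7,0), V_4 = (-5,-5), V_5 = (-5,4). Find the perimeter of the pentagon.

|V_1V_2| = √((-3)² + (-4)²) = √25 = 5
|V_2V_3| = √((8)² + (0)²) = √64 = 8
|V_3V_4| = √((-12)² + (-5)²) = √169 = 13
|V_4V_5| = √((0)² + (9)²) = √81 = 9
|V_5V_1| = √((7)² + (0)²) = √49 = 7
Perimeter = 5 + 8 + 13 + 9 + 7 = 42.

42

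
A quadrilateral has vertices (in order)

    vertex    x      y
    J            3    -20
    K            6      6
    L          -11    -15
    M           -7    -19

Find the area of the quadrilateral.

207.5

Apply Gauss's area formula: 2A = Σ (x_i·y_{i+1} − x_{i+1}·y_i), indices taken mod 4.
Cross-terms: 138, -24, 104, 197  ⇒  Σ = 415
Area = |Σ|/2 = 207.5.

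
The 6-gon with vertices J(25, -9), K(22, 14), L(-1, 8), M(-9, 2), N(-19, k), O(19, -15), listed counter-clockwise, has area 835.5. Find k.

-12

Write out the shoelace sum; only the two edges meeting at N involve k:
2·Area = [((-9)·k − (-19)·2) + ((-19)·(-15) − 19·k)] + 1012
       = -28·k + 1335 = 1671
⇒ k = -12.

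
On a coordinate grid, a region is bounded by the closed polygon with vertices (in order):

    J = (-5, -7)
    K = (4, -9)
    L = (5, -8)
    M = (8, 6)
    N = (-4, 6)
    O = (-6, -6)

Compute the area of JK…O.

Apply the shoelace formula: 2A = Σ (x_i·y_{i+1} − x_{i+1}·y_i), indices taken mod 6.
Σ = (73) + (13) + (94) + (72) + (60) + (12) = 324
Area = |Σ|/2 = 162.

162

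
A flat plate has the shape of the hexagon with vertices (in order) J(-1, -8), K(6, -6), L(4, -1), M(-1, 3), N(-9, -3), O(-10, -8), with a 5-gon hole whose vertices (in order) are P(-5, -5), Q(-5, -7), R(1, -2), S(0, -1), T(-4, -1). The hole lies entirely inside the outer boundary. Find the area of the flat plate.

95

Outer boundary:
Cross-terms: 54, 18, 11, 30, 42, 72  ⇒  Σ = 227
Area = |Σ|/2 = 113.5.
Hole:
Σ = (10) + (17) + (-1) + (-4) + (15) = 37
Area = |Σ|/2 = 18.5.
Net area = 113.5 − 18.5 = 95.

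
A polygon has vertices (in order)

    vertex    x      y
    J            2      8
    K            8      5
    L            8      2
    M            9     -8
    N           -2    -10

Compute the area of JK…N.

Apply the surveyor's formula: 2A = Σ (x_i·y_{i+1} − x_{i+1}·y_i), indices taken mod 5.
Σ = (-54) + (-24) + (-82) + (-106) + (4) = -262
Area = |Σ|/2 = 131.

131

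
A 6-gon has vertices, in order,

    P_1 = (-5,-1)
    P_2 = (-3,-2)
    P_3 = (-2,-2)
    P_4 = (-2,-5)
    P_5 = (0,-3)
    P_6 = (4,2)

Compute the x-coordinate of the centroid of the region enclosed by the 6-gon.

Apply the shoelace formula. First the cross-terms c_i = x_i·y_{i+1} − x_{i+1}·y_i:
  7, 2, 6, 6, 12, 6  ⇒  2A = 39, A = 19.5.
Then Σ (x_i + x_{i+1})·c_i = -60, so x̄ = -60 / (6·19.5) = -20/39.

-20/39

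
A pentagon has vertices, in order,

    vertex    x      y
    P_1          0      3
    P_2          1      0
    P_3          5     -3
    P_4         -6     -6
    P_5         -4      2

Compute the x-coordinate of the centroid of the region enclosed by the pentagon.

-145/102

Apply Gauss's area formula. First the cross-terms c_i = x_i·y_{i+1} − x_{i+1}·y_i:
  -3, -3, -48, -36, -12  ⇒  2A = -102, A = -51.
Then Σ (x_i + x_{i+1})·c_i = 435, so x̄ = 435 / (6·(-51)) = -145/102.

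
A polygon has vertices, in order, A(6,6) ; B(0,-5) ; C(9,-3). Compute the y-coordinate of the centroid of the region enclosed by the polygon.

-2/3

Apply the shoelace formula. First the cross-terms c_i = x_i·y_{i+1} − x_{i+1}·y_i:
  -30, 45, 72  ⇒  2A = 87, A = 43.5.
Then Σ (y_i + y_{i+1})·c_i = -174, so ȳ = -174 / (6·43.5) = -2/3.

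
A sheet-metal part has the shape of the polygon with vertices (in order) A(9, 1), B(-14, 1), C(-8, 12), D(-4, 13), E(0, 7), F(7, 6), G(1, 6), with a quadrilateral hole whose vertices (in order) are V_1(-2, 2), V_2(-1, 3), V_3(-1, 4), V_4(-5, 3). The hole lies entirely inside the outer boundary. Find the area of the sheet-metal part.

Outer boundary:
Apply Gauss's area formula: 2A = Σ (x_i·y_{i+1} − x_{i+1}·y_i), indices taken mod 7.
A→B: (9)(1) − (-14)(1) = 23
B→C: (-14)(12) − (-8)(1) = -160
C→D: (-8)(13) − (-4)(12) = -56
D→E: (-4)(7) − (0)(13) = -28
E→F: (0)(6) − (7)(7) = -49
F→G: (7)(6) − (1)(6) = 36
G→A: (1)(1) − (9)(6) = -53
Σ = -287
Area = |Σ|/2 = 143.5.
Hole:
Cross-terms: -4, -1, 17, -4  ⇒  Σ = 8
Area = |Σ|/2 = 4.
Net area = 143.5 − 4 = 139.5.

139.5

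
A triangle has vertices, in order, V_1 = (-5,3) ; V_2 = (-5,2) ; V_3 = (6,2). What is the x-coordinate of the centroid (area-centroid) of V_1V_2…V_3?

Apply the shoelace (surveyor's) formula. First the cross-terms c_i = x_i·y_{i+1} − x_{i+1}·y_i:
  5, -22, 28  ⇒  2A = 11, A = 5.5.
Then Σ (x_i + x_{i+1})·c_i = -44, so x̄ = -44 / (6·5.5) = -4/3.

-4/3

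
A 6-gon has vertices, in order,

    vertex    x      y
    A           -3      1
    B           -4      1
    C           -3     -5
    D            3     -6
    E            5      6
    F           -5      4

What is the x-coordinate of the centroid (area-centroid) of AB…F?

80/243

Apply the shoelace (surveyor's) formula. First the cross-terms c_i = x_i·y_{i+1} − x_{i+1}·y_i:
  1, 23, 33, 48, 50, 7  ⇒  2A = 162, A = 81.
Then Σ (x_i + x_{i+1})·c_i = 160, so x̄ = 160 / (6·81) = 80/243.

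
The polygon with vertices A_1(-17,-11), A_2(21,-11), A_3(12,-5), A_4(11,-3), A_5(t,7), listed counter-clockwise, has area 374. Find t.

Write out the shoelace sum; only the two edges meeting at A_5 involve t:
2·Area = [(11·7 − t·(-3)) + (t·(-11) − (-17)·7)] + 464
       = -8·t + 660 = 748
⇒ t = -11.

-11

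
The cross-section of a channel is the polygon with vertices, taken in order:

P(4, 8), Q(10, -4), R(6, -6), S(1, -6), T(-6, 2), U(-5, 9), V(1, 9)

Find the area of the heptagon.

161

Cross-terms: -96, -36, -30, -34, -44, -54, -28  ⇒  Σ = -322
Area = |Σ|/2 = 161.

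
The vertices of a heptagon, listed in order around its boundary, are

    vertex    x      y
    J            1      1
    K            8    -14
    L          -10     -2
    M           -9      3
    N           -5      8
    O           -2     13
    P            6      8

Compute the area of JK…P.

Apply the surveyor's formula: 2A = Σ (x_i·y_{i+1} − x_{i+1}·y_i), indices taken mod 7.
Cross-terms: -22, -156, -48, -57, -49, -94, -2  ⇒  Σ = -428
Area = |Σ|/2 = 214.

214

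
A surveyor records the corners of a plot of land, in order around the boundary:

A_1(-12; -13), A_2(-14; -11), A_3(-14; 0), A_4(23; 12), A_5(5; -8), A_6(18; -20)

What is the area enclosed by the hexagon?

523

Σ = (-50) + (-154) + (-168) + (-244) + (44) + (-474) = -1046
Area = |Σ|/2 = 523.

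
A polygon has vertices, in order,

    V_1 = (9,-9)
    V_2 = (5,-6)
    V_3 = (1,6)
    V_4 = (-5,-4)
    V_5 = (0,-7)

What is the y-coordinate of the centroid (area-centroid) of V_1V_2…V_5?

-402/151

Apply the shoelace formula. First the cross-terms c_i = x_i·y_{i+1} − x_{i+1}·y_i:
  -9, 36, 26, 35, 63  ⇒  2A = 151, A = 75.5.
Then Σ (y_i + y_{i+1})·c_i = -1206, so ȳ = -1206 / (6·75.5) = -402/151.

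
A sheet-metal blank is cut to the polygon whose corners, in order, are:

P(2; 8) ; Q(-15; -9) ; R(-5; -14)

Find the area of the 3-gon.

127.5

Apply the shoelace formula: 2A = Σ (x_i·y_{i+1} − x_{i+1}·y_i), indices taken mod 3.
Σ = (102) + (165) + (-12) = 255
Area = |Σ|/2 = 127.5.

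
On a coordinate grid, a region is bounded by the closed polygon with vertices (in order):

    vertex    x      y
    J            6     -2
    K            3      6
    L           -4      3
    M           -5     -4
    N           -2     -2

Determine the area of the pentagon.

Apply Gauss's area formula: 2A = Σ (x_i·y_{i+1} − x_{i+1}·y_i), indices taken mod 5.
Cross-terms: 42, 33, 31, 2, 16  ⇒  Σ = 124
Area = |Σ|/2 = 62.

62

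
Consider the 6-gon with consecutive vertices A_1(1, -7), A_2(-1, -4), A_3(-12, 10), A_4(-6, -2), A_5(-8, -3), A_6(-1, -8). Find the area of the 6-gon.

Apply the shoelace formula: 2A = Σ (x_i·y_{i+1} − x_{i+1}·y_i), indices taken mod 6.
A_1→A_2: (1)(-4) − (-1)(-7) = -11
A_2→A_3: (-1)(10) − (-12)(-4) = -58
A_3→A_4: (-12)(-2) − (-6)(10) = 84
A_4→A_5: (-6)(-3) − (-8)(-2) = 2
A_5→A_6: (-8)(-8) − (-1)(-3) = 61
A_6→A_1: (-1)(-7) − (1)(-8) = 15
Σ = 93
Area = |Σ|/2 = 46.5.

46.5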